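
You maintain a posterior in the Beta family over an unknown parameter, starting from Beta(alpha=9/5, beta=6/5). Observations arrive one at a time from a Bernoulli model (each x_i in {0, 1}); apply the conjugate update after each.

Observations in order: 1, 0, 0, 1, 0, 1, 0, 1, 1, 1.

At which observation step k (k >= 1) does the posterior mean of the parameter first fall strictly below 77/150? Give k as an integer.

obs 1: x=1 → posterior Beta(14/5, 6/5)
obs 2: x=0 → posterior Beta(14/5, 11/5)
obs 3: x=0 → posterior Beta(14/5, 16/5)
obs 4: x=1 → posterior Beta(19/5, 16/5)
obs 5: x=0 → posterior Beta(19/5, 21/5)
obs 6: x=1 → posterior Beta(24/5, 21/5)
obs 7: x=0 → posterior Beta(24/5, 26/5)
obs 8: x=1 → posterior Beta(29/5, 26/5)
obs 9: x=1 → posterior Beta(34/5, 26/5)
obs 10: x=1 → posterior Beta(39/5, 26/5)

k = 3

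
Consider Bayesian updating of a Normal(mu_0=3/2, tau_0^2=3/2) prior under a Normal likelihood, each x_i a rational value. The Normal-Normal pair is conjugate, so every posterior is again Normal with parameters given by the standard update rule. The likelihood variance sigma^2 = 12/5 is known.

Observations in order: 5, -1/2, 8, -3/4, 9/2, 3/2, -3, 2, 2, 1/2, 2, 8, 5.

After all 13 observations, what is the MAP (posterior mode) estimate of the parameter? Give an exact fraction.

733/292

obs 1: x=5 → posterior Normal(37/13, 12/13)
obs 2: x=-1/2 → posterior Normal(23/12, 2/3)
obs 3: x=8 → posterior Normal(149/46, 12/23)
obs 4: x=-3/4 → posterior Normal(283/112, 3/7)
obs 5: x=9/2 → posterior Normal(373/132, 4/11)
obs 6: x=3/2 → posterior Normal(403/152, 6/19)
obs 7: x=-3 → posterior Normal(343/172, 12/43)
obs 8: x=2 → posterior Normal(383/192, 1/4)
obs 9: x=2 → posterior Normal(423/212, 12/53)
obs 10: x=1/2 → posterior Normal(433/232, 6/29)
obs 11: x=2 → posterior Normal(473/252, 4/21)
obs 12: x=8 → posterior Normal(633/272, 3/17)
obs 13: x=5 → posterior Normal(733/292, 12/73)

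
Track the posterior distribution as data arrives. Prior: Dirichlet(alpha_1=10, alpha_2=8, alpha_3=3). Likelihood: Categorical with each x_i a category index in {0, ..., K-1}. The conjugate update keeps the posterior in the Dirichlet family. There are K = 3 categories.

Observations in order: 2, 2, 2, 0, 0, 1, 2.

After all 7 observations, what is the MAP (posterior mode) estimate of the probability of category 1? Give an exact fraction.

8/25

obs 1: x=2 → posterior Dirichlet(10, 8, 4)
obs 2: x=2 → posterior Dirichlet(10, 8, 5)
obs 3: x=2 → posterior Dirichlet(10, 8, 6)
obs 4: x=0 → posterior Dirichlet(11, 8, 6)
obs 5: x=0 → posterior Dirichlet(12, 8, 6)
obs 6: x=1 → posterior Dirichlet(12, 9, 6)
obs 7: x=2 → posterior Dirichlet(12, 9, 7)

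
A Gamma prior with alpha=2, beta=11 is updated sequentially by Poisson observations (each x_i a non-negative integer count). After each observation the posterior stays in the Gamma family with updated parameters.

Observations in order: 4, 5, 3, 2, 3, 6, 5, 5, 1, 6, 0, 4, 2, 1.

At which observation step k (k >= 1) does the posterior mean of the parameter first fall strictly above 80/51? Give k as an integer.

k = 7

obs 1: x=4 → posterior Gamma(6, 12)
obs 2: x=5 → posterior Gamma(11, 13)
obs 3: x=3 → posterior Gamma(14, 14)
obs 4: x=2 → posterior Gamma(16, 15)
obs 5: x=3 → posterior Gamma(19, 16)
obs 6: x=6 → posterior Gamma(25, 17)
obs 7: x=5 → posterior Gamma(30, 18)
obs 8: x=5 → posterior Gamma(35, 19)
obs 9: x=1 → posterior Gamma(36, 20)
obs 10: x=6 → posterior Gamma(42, 21)
obs 11: x=0 → posterior Gamma(42, 22)
obs 12: x=4 → posterior Gamma(46, 23)
obs 13: x=2 → posterior Gamma(48, 24)
obs 14: x=1 → posterior Gamma(49, 25)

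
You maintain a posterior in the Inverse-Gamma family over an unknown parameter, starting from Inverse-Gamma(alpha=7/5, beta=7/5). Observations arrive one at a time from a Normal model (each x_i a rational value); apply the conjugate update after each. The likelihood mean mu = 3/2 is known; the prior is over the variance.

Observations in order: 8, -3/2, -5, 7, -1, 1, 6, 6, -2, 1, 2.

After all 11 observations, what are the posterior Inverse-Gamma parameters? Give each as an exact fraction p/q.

alpha=69/10, beta=1863/20

obs 1: x=8 → posterior Inverse-Gamma(19/10, 901/40)
obs 2: x=-3/2 → posterior Inverse-Gamma(12/5, 1081/40)
obs 3: x=-5 → posterior Inverse-Gamma(29/10, 963/20)
obs 4: x=7 → posterior Inverse-Gamma(17/5, 2531/40)
obs 5: x=-1 → posterior Inverse-Gamma(39/10, 332/5)
obs 6: x=1 → posterior Inverse-Gamma(22/5, 2661/40)
obs 7: x=6 → posterior Inverse-Gamma(49/10, 1533/20)
obs 8: x=6 → posterior Inverse-Gamma(27/5, 3471/40)
obs 9: x=-2 → posterior Inverse-Gamma(59/10, 929/10)
obs 10: x=1 → posterior Inverse-Gamma(32/5, 3721/40)
obs 11: x=2 → posterior Inverse-Gamma(69/10, 1863/20)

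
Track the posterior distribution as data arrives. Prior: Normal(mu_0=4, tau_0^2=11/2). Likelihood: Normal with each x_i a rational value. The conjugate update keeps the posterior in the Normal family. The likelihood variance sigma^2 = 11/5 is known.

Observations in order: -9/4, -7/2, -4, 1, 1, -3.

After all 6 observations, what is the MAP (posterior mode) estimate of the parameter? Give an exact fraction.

obs 1: x=-9/4 → posterior Normal(-13/28, 11/7)
obs 2: x=-7/2 → posterior Normal(-83/48, 11/12)
obs 3: x=-4 → posterior Normal(-163/68, 11/17)
obs 4: x=1 → posterior Normal(-13/8, 1/2)
obs 5: x=1 → posterior Normal(-41/36, 11/27)
obs 6: x=-3 → posterior Normal(-183/128, 11/32)

-183/128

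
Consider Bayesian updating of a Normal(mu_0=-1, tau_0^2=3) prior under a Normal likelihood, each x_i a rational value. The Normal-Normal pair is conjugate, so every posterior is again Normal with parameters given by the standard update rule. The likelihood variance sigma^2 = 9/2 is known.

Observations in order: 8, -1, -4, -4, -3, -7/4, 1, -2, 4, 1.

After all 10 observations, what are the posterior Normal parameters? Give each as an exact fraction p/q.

mu_0=-13/46, tau_0^2=9/23

obs 1: x=8 → posterior Normal(13/5, 9/5)
obs 2: x=-1 → posterior Normal(11/7, 9/7)
obs 3: x=-4 → posterior Normal(1/3, 1)
obs 4: x=-4 → posterior Normal(-5/11, 9/11)
obs 5: x=-3 → posterior Normal(-11/13, 9/13)
obs 6: x=-7/4 → posterior Normal(-29/30, 3/5)
obs 7: x=1 → posterior Normal(-25/34, 9/17)
obs 8: x=-2 → posterior Normal(-33/38, 9/19)
obs 9: x=4 → posterior Normal(-17/42, 3/7)
obs 10: x=1 → posterior Normal(-13/46, 9/23)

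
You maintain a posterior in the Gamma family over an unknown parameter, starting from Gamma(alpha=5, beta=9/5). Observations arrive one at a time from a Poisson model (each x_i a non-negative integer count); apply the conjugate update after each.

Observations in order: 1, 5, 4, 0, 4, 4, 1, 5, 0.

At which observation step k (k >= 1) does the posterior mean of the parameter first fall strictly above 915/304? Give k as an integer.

obs 1: x=1 → posterior Gamma(6, 14/5)
obs 2: x=5 → posterior Gamma(11, 19/5)
obs 3: x=4 → posterior Gamma(15, 24/5)
obs 4: x=0 → posterior Gamma(15, 29/5)
obs 5: x=4 → posterior Gamma(19, 34/5)
obs 6: x=4 → posterior Gamma(23, 39/5)
obs 7: x=1 → posterior Gamma(24, 44/5)
obs 8: x=5 → posterior Gamma(29, 49/5)
obs 9: x=0 → posterior Gamma(29, 54/5)

k = 3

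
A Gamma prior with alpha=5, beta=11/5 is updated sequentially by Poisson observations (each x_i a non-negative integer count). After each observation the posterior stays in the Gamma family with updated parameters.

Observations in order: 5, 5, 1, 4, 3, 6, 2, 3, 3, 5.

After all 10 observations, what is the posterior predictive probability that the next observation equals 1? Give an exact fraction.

33722604939638282288699737630347413920309259666161735003618704876557993374235/289893166391690582219629974065014143223628975496487949740043869530517999190016

obs 1: x=5 → posterior Gamma(10, 16/5)
obs 2: x=5 → posterior Gamma(15, 21/5)
obs 3: x=1 → posterior Gamma(16, 26/5)
obs 4: x=4 → posterior Gamma(20, 31/5)
obs 5: x=3 → posterior Gamma(23, 36/5)
obs 6: x=6 → posterior Gamma(29, 41/5)
obs 7: x=2 → posterior Gamma(31, 46/5)
obs 8: x=3 → posterior Gamma(34, 51/5)
obs 9: x=3 → posterior Gamma(37, 56/5)
obs 10: x=5 → posterior Gamma(42, 61/5)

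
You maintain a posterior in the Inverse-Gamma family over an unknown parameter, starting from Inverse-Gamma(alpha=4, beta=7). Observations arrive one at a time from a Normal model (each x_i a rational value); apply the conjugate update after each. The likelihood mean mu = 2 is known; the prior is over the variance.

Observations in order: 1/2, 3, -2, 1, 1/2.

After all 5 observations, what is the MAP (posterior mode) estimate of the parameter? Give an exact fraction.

obs 1: x=1/2 → posterior Inverse-Gamma(9/2, 65/8)
obs 2: x=3 → posterior Inverse-Gamma(5, 69/8)
obs 3: x=-2 → posterior Inverse-Gamma(11/2, 133/8)
obs 4: x=1 → posterior Inverse-Gamma(6, 137/8)
obs 5: x=1/2 → posterior Inverse-Gamma(13/2, 73/4)

73/30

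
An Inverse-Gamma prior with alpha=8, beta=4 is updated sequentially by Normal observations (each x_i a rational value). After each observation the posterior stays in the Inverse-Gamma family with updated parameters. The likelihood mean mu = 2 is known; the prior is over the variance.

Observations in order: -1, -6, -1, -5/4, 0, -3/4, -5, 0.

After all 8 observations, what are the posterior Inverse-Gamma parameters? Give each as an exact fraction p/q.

obs 1: x=-1 → posterior Inverse-Gamma(17/2, 17/2)
obs 2: x=-6 → posterior Inverse-Gamma(9, 81/2)
obs 3: x=-1 → posterior Inverse-Gamma(19/2, 45)
obs 4: x=-5/4 → posterior Inverse-Gamma(10, 1609/32)
obs 5: x=0 → posterior Inverse-Gamma(21/2, 1673/32)
obs 6: x=-3/4 → posterior Inverse-Gamma(11, 897/16)
obs 7: x=-5 → posterior Inverse-Gamma(23/2, 1289/16)
obs 8: x=0 → posterior Inverse-Gamma(12, 1321/16)

alpha=12, beta=1321/16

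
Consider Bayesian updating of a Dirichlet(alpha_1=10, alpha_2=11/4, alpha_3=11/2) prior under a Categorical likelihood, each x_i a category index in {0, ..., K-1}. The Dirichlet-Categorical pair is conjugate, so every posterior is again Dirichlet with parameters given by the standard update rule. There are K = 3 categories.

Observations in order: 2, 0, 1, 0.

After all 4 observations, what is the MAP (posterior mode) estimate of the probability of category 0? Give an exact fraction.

4/7

obs 1: x=2 → posterior Dirichlet(10, 11/4, 13/2)
obs 2: x=0 → posterior Dirichlet(11, 11/4, 13/2)
obs 3: x=1 → posterior Dirichlet(11, 15/4, 13/2)
obs 4: x=0 → posterior Dirichlet(12, 15/4, 13/2)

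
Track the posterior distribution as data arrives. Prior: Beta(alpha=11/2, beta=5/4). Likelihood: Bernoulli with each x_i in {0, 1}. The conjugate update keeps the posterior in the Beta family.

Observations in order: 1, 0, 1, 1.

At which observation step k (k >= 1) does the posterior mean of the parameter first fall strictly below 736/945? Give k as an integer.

obs 1: x=1 → posterior Beta(13/2, 5/4)
obs 2: x=0 → posterior Beta(13/2, 9/4)
obs 3: x=1 → posterior Beta(15/2, 9/4)
obs 4: x=1 → posterior Beta(17/2, 9/4)

k = 2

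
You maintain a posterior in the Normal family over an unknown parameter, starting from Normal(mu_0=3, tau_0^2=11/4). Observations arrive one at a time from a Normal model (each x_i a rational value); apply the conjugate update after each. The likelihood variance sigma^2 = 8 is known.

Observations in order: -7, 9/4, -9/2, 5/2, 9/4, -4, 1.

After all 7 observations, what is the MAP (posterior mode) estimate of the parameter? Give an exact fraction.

27/218

obs 1: x=-7 → posterior Normal(19/43, 88/43)
obs 2: x=9/4 → posterior Normal(175/216, 44/27)
obs 3: x=-9/2 → posterior Normal(-23/260, 88/65)
obs 4: x=5/2 → posterior Normal(87/304, 22/19)
obs 5: x=9/4 → posterior Normal(31/58, 88/87)
obs 6: x=-4 → posterior Normal(5/196, 44/49)
obs 7: x=1 → posterior Normal(27/218, 88/109)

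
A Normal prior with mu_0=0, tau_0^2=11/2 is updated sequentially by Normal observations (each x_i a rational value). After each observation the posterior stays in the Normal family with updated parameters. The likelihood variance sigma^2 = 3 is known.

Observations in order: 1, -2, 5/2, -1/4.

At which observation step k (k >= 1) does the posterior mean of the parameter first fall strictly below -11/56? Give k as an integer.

k = 2

obs 1: x=1 → posterior Normal(11/17, 33/17)
obs 2: x=-2 → posterior Normal(-11/28, 33/28)
obs 3: x=5/2 → posterior Normal(11/26, 11/13)
obs 4: x=-1/4 → posterior Normal(11/40, 33/50)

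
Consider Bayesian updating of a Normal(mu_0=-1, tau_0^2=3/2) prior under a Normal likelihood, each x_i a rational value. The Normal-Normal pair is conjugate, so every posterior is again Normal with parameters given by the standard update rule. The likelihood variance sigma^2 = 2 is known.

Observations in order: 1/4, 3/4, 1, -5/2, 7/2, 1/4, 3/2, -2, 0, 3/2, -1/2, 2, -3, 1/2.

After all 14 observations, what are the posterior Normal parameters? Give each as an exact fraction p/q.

mu_0=1/8, tau_0^2=3/23

obs 1: x=1/4 → posterior Normal(-13/28, 6/7)
obs 2: x=3/4 → posterior Normal(-1/10, 3/5)
obs 3: x=1 → posterior Normal(2/13, 6/13)
obs 4: x=-5/2 → posterior Normal(-11/32, 3/8)
obs 5: x=7/2 → posterior Normal(5/19, 6/19)
obs 6: x=1/4 → posterior Normal(23/88, 3/11)
obs 7: x=3/2 → posterior Normal(41/100, 6/25)
obs 8: x=-2 → posterior Normal(17/112, 3/14)
obs 9: x=0 → posterior Normal(17/124, 6/31)
obs 10: x=3/2 → posterior Normal(35/136, 3/17)
obs 11: x=-1/2 → posterior Normal(29/148, 6/37)
obs 12: x=2 → posterior Normal(53/160, 3/20)
obs 13: x=-3 → posterior Normal(17/172, 6/43)
obs 14: x=1/2 → posterior Normal(1/8, 3/23)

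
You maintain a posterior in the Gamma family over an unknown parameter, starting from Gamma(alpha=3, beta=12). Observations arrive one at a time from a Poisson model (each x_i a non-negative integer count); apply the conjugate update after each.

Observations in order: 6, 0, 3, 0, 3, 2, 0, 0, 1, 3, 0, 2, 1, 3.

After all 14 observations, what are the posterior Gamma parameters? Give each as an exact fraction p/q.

alpha=27, beta=26

obs 1: x=6 → posterior Gamma(9, 13)
obs 2: x=0 → posterior Gamma(9, 14)
obs 3: x=3 → posterior Gamma(12, 15)
obs 4: x=0 → posterior Gamma(12, 16)
obs 5: x=3 → posterior Gamma(15, 17)
obs 6: x=2 → posterior Gamma(17, 18)
obs 7: x=0 → posterior Gamma(17, 19)
obs 8: x=0 → posterior Gamma(17, 20)
obs 9: x=1 → posterior Gamma(18, 21)
obs 10: x=3 → posterior Gamma(21, 22)
obs 11: x=0 → posterior Gamma(21, 23)
obs 12: x=2 → posterior Gamma(23, 24)
obs 13: x=1 → posterior Gamma(24, 25)
obs 14: x=3 → posterior Gamma(27, 26)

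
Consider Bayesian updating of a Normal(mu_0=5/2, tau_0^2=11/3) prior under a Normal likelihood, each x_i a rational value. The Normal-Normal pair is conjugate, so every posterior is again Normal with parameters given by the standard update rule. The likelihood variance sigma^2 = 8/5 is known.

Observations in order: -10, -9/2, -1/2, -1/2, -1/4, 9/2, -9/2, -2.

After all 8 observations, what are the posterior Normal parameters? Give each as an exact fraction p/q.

mu_0=-3665/1856, tau_0^2=11/58

obs 1: x=-10 → posterior Normal(-490/79, 88/79)
obs 2: x=-9/2 → posterior Normal(-1475/268, 44/67)
obs 3: x=-1/2 → posterior Normal(-85/21, 88/189)
obs 4: x=-1/2 → posterior Normal(-1585/488, 22/61)
obs 5: x=-1/4 → posterior Normal(-3225/1196, 88/299)
obs 6: x=9/2 → posterior Normal(-745/472, 44/177)
obs 7: x=-9/2 → posterior Normal(-3225/1636, 88/409)
obs 8: x=-2 → posterior Normal(-3665/1856, 11/58)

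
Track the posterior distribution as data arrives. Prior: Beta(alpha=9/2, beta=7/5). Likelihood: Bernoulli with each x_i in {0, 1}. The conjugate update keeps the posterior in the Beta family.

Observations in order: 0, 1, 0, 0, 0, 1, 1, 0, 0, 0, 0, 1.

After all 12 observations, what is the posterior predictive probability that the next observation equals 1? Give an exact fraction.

obs 1: x=0 → posterior Beta(9/2, 12/5)
obs 2: x=1 → posterior Beta(11/2, 12/5)
obs 3: x=0 → posterior Beta(11/2, 17/5)
obs 4: x=0 → posterior Beta(11/2, 22/5)
obs 5: x=0 → posterior Beta(11/2, 27/5)
obs 6: x=1 → posterior Beta(13/2, 27/5)
obs 7: x=1 → posterior Beta(15/2, 27/5)
obs 8: x=0 → posterior Beta(15/2, 32/5)
obs 9: x=0 → posterior Beta(15/2, 37/5)
obs 10: x=0 → posterior Beta(15/2, 42/5)
obs 11: x=0 → posterior Beta(15/2, 47/5)
obs 12: x=1 → posterior Beta(17/2, 47/5)

85/179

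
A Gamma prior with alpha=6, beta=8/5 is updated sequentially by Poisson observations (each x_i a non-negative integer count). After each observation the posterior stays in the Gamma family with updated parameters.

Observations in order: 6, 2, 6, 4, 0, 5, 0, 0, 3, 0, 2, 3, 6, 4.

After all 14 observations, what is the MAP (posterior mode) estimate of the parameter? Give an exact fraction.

115/39

obs 1: x=6 → posterior Gamma(12, 13/5)
obs 2: x=2 → posterior Gamma(14, 18/5)
obs 3: x=6 → posterior Gamma(20, 23/5)
obs 4: x=4 → posterior Gamma(24, 28/5)
obs 5: x=0 → posterior Gamma(24, 33/5)
obs 6: x=5 → posterior Gamma(29, 38/5)
obs 7: x=0 → posterior Gamma(29, 43/5)
obs 8: x=0 → posterior Gamma(29, 48/5)
obs 9: x=3 → posterior Gamma(32, 53/5)
obs 10: x=0 → posterior Gamma(32, 58/5)
obs 11: x=2 → posterior Gamma(34, 63/5)
obs 12: x=3 → posterior Gamma(37, 68/5)
obs 13: x=6 → posterior Gamma(43, 73/5)
obs 14: x=4 → posterior Gamma(47, 78/5)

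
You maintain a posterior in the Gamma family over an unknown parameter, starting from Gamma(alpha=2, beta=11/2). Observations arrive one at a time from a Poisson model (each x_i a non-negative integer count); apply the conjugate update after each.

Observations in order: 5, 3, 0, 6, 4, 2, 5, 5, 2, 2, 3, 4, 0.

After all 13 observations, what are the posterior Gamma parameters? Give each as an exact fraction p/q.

obs 1: x=5 → posterior Gamma(7, 13/2)
obs 2: x=3 → posterior Gamma(10, 15/2)
obs 3: x=0 → posterior Gamma(10, 17/2)
obs 4: x=6 → posterior Gamma(16, 19/2)
obs 5: x=4 → posterior Gamma(20, 21/2)
obs 6: x=2 → posterior Gamma(22, 23/2)
obs 7: x=5 → posterior Gamma(27, 25/2)
obs 8: x=5 → posterior Gamma(32, 27/2)
obs 9: x=2 → posterior Gamma(34, 29/2)
obs 10: x=2 → posterior Gamma(36, 31/2)
obs 11: x=3 → posterior Gamma(39, 33/2)
obs 12: x=4 → posterior Gamma(43, 35/2)
obs 13: x=0 → posterior Gamma(43, 37/2)

alpha=43, beta=37/2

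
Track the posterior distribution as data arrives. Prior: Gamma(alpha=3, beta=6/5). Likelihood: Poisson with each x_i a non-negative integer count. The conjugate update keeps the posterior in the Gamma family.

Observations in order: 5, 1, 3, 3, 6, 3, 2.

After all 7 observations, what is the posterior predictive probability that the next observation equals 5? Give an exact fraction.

obs 1: x=5 → posterior Gamma(8, 11/5)
obs 2: x=1 → posterior Gamma(9, 16/5)
obs 3: x=3 → posterior Gamma(12, 21/5)
obs 4: x=3 → posterior Gamma(15, 26/5)
obs 5: x=6 → posterior Gamma(21, 31/5)
obs 6: x=3 → posterior Gamma(24, 36/5)
obs 7: x=2 → posterior Gamma(26, 41/5)

190560748839191240893557522562184683807177919915625/1755750442183370370659566519639120089288090161512448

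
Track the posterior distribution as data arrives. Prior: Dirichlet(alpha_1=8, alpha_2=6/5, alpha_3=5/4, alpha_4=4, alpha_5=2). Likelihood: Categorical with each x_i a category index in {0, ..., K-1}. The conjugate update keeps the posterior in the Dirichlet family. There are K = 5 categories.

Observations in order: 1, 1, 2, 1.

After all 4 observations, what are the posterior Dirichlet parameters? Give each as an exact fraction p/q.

obs 1: x=1 → posterior Dirichlet(8, 11/5, 5/4, 4, 2)
obs 2: x=1 → posterior Dirichlet(8, 16/5, 5/4, 4, 2)
obs 3: x=2 → posterior Dirichlet(8, 16/5, 9/4, 4, 2)
obs 4: x=1 → posterior Dirichlet(8, 21/5, 9/4, 4, 2)

alpha_1=8, alpha_2=21/5, alpha_3=9/4, alpha_4=4, alpha_5=2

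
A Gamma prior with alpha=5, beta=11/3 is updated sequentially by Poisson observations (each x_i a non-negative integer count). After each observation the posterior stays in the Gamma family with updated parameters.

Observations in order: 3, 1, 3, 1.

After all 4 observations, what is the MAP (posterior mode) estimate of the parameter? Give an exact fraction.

36/23

obs 1: x=3 → posterior Gamma(8, 14/3)
obs 2: x=1 → posterior Gamma(9, 17/3)
obs 3: x=3 → posterior Gamma(12, 20/3)
obs 4: x=1 → posterior Gamma(13, 23/3)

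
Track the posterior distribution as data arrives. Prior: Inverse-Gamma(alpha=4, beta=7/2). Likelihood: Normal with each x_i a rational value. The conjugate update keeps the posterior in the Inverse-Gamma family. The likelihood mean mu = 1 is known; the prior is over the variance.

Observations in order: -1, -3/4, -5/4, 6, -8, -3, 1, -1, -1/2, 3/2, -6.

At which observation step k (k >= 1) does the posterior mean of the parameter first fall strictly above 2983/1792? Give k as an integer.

obs 1: x=-1 → posterior Inverse-Gamma(9/2, 11/2)
obs 2: x=-3/4 → posterior Inverse-Gamma(5, 225/32)
obs 3: x=-5/4 → posterior Inverse-Gamma(11/2, 153/16)
obs 4: x=6 → posterior Inverse-Gamma(6, 353/16)
obs 5: x=-8 → posterior Inverse-Gamma(13/2, 1001/16)
obs 6: x=-3 → posterior Inverse-Gamma(7, 1129/16)
obs 7: x=1 → posterior Inverse-Gamma(15/2, 1129/16)
obs 8: x=-1 → posterior Inverse-Gamma(8, 1161/16)
obs 9: x=-1/2 → posterior Inverse-Gamma(17/2, 1179/16)
obs 10: x=3/2 → posterior Inverse-Gamma(9, 1181/16)
obs 11: x=-6 → posterior Inverse-Gamma(19/2, 1573/16)

k = 2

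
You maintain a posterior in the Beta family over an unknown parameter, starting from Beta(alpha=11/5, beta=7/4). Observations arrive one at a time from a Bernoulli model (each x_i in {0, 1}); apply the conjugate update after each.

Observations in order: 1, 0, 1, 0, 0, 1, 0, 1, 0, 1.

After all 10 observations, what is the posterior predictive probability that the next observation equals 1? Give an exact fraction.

16/31

obs 1: x=1 → posterior Beta(16/5, 7/4)
obs 2: x=0 → posterior Beta(16/5, 11/4)
obs 3: x=1 → posterior Beta(21/5, 11/4)
obs 4: x=0 → posterior Beta(21/5, 15/4)
obs 5: x=0 → posterior Beta(21/5, 19/4)
obs 6: x=1 → posterior Beta(26/5, 19/4)
obs 7: x=0 → posterior Beta(26/5, 23/4)
obs 8: x=1 → posterior Beta(31/5, 23/4)
obs 9: x=0 → posterior Beta(31/5, 27/4)
obs 10: x=1 → posterior Beta(36/5, 27/4)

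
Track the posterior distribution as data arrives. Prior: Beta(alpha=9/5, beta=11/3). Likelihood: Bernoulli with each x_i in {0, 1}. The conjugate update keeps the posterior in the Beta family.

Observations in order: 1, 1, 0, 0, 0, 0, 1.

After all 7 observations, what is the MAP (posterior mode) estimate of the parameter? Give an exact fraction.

57/157

obs 1: x=1 → posterior Beta(14/5, 11/3)
obs 2: x=1 → posterior Beta(19/5, 11/3)
obs 3: x=0 → posterior Beta(19/5, 14/3)
obs 4: x=0 → posterior Beta(19/5, 17/3)
obs 5: x=0 → posterior Beta(19/5, 20/3)
obs 6: x=0 → posterior Beta(19/5, 23/3)
obs 7: x=1 → posterior Beta(24/5, 23/3)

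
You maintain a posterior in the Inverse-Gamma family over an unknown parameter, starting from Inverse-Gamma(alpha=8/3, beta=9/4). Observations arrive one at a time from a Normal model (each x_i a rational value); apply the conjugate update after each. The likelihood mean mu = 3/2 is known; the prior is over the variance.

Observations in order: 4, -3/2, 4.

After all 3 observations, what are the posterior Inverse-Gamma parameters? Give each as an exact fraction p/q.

alpha=25/6, beta=13

obs 1: x=4 → posterior Inverse-Gamma(19/6, 43/8)
obs 2: x=-3/2 → posterior Inverse-Gamma(11/3, 79/8)
obs 3: x=4 → posterior Inverse-Gamma(25/6, 13)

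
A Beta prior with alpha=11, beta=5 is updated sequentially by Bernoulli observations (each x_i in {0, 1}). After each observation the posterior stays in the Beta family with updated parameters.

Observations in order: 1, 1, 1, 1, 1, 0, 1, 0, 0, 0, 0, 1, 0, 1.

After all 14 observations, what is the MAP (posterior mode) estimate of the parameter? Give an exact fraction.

obs 1: x=1 → posterior Beta(12, 5)
obs 2: x=1 → posterior Beta(13, 5)
obs 3: x=1 → posterior Beta(14, 5)
obs 4: x=1 → posterior Beta(15, 5)
obs 5: x=1 → posterior Beta(16, 5)
obs 6: x=0 → posterior Beta(16, 6)
obs 7: x=1 → posterior Beta(17, 6)
obs 8: x=0 → posterior Beta(17, 7)
obs 9: x=0 → posterior Beta(17, 8)
obs 10: x=0 → posterior Beta(17, 9)
obs 11: x=0 → posterior Beta(17, 10)
obs 12: x=1 → posterior Beta(18, 10)
obs 13: x=0 → posterior Beta(18, 11)
obs 14: x=1 → posterior Beta(19, 11)

9/14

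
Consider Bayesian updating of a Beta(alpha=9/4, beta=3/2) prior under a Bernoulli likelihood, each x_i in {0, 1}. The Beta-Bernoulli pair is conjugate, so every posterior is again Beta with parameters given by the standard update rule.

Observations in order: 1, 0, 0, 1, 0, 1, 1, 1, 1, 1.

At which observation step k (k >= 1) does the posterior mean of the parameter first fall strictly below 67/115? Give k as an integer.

k = 2

obs 1: x=1 → posterior Beta(13/4, 3/2)
obs 2: x=0 → posterior Beta(13/4, 5/2)
obs 3: x=0 → posterior Beta(13/4, 7/2)
obs 4: x=1 → posterior Beta(17/4, 7/2)
obs 5: x=0 → posterior Beta(17/4, 9/2)
obs 6: x=1 → posterior Beta(21/4, 9/2)
obs 7: x=1 → posterior Beta(25/4, 9/2)
obs 8: x=1 → posterior Beta(29/4, 9/2)
obs 9: x=1 → posterior Beta(33/4, 9/2)
obs 10: x=1 → posterior Beta(37/4, 9/2)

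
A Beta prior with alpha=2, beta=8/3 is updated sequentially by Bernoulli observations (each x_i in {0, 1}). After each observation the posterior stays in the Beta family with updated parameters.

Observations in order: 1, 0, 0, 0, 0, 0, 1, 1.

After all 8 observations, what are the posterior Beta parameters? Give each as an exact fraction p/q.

alpha=5, beta=23/3

obs 1: x=1 → posterior Beta(3, 8/3)
obs 2: x=0 → posterior Beta(3, 11/3)
obs 3: x=0 → posterior Beta(3, 14/3)
obs 4: x=0 → posterior Beta(3, 17/3)
obs 5: x=0 → posterior Beta(3, 20/3)
obs 6: x=0 → posterior Beta(3, 23/3)
obs 7: x=1 → posterior Beta(4, 23/3)
obs 8: x=1 → posterior Beta(5, 23/3)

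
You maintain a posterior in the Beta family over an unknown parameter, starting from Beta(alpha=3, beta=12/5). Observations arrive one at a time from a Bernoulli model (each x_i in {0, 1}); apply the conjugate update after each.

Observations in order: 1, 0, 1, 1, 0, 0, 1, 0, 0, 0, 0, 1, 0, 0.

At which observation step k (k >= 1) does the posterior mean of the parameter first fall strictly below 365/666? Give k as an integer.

obs 1: x=1 → posterior Beta(4, 12/5)
obs 2: x=0 → posterior Beta(4, 17/5)
obs 3: x=1 → posterior Beta(5, 17/5)
obs 4: x=1 → posterior Beta(6, 17/5)
obs 5: x=0 → posterior Beta(6, 22/5)
obs 6: x=0 → posterior Beta(6, 27/5)
obs 7: x=1 → posterior Beta(7, 27/5)
obs 8: x=0 → posterior Beta(7, 32/5)
obs 9: x=0 → posterior Beta(7, 37/5)
obs 10: x=0 → posterior Beta(7, 42/5)
obs 11: x=0 → posterior Beta(7, 47/5)
obs 12: x=1 → posterior Beta(8, 47/5)
obs 13: x=0 → posterior Beta(8, 52/5)
obs 14: x=0 → posterior Beta(8, 57/5)

k = 2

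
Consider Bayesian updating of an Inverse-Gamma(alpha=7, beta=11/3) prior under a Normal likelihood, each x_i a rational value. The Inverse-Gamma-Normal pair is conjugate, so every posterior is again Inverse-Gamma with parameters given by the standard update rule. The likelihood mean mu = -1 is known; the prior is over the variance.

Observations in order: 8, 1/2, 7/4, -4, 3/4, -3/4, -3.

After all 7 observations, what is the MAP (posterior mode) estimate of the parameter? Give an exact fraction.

5485/1104

obs 1: x=8 → posterior Inverse-Gamma(15/2, 265/6)
obs 2: x=1/2 → posterior Inverse-Gamma(8, 1087/24)
obs 3: x=7/4 → posterior Inverse-Gamma(17/2, 4711/96)
obs 4: x=-4 → posterior Inverse-Gamma(9, 5143/96)
obs 5: x=3/4 → posterior Inverse-Gamma(19/2, 2645/48)
obs 6: x=-3/4 → posterior Inverse-Gamma(10, 5293/96)
obs 7: x=-3 → posterior Inverse-Gamma(21/2, 5485/96)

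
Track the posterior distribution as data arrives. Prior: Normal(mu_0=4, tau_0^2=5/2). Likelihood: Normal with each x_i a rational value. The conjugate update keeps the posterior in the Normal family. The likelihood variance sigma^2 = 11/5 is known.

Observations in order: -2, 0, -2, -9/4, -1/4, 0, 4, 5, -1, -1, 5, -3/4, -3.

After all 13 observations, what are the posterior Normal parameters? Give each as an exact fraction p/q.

obs 1: x=-2 → posterior Normal(38/47, 55/47)
obs 2: x=0 → posterior Normal(19/36, 55/72)
obs 3: x=-2 → posterior Normal(-12/97, 55/97)
obs 4: x=-9/4 → posterior Normal(-273/488, 55/122)
obs 5: x=-1/4 → posterior Normal(-149/294, 55/147)
obs 6: x=0 → posterior Normal(-149/344, 55/172)
obs 7: x=4 → posterior Normal(51/394, 55/197)
obs 8: x=5 → posterior Normal(301/444, 55/222)
obs 9: x=-1 → posterior Normal(251/494, 55/247)
obs 10: x=-1 → posterior Normal(201/544, 55/272)
obs 11: x=5 → posterior Normal(41/54, 5/27)
obs 12: x=-3/4 → posterior Normal(827/1288, 55/322)
obs 13: x=-3 → posterior Normal(527/1388, 55/347)

mu_0=527/1388, tau_0^2=55/347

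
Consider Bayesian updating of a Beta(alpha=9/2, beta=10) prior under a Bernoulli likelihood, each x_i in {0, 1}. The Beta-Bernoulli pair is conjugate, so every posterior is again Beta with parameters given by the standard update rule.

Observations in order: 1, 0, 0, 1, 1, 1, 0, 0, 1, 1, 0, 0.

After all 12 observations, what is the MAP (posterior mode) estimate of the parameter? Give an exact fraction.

19/49

obs 1: x=1 → posterior Beta(11/2, 10)
obs 2: x=0 → posterior Beta(11/2, 11)
obs 3: x=0 → posterior Beta(11/2, 12)
obs 4: x=1 → posterior Beta(13/2, 12)
obs 5: x=1 → posterior Beta(15/2, 12)
obs 6: x=1 → posterior Beta(17/2, 12)
obs 7: x=0 → posterior Beta(17/2, 13)
obs 8: x=0 → posterior Beta(17/2, 14)
obs 9: x=1 → posterior Beta(19/2, 14)
obs 10: x=1 → posterior Beta(21/2, 14)
obs 11: x=0 → posterior Beta(21/2, 15)
obs 12: x=0 → posterior Beta(21/2, 16)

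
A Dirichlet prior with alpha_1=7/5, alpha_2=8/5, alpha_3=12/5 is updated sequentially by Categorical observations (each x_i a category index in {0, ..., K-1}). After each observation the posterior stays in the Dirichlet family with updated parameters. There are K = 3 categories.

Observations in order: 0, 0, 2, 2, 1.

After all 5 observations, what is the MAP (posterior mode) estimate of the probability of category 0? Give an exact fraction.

obs 1: x=0 → posterior Dirichlet(12/5, 8/5, 12/5)
obs 2: x=0 → posterior Dirichlet(17/5, 8/5, 12/5)
obs 3: x=2 → posterior Dirichlet(17/5, 8/5, 17/5)
obs 4: x=2 → posterior Dirichlet(17/5, 8/5, 22/5)
obs 5: x=1 → posterior Dirichlet(17/5, 13/5, 22/5)

12/37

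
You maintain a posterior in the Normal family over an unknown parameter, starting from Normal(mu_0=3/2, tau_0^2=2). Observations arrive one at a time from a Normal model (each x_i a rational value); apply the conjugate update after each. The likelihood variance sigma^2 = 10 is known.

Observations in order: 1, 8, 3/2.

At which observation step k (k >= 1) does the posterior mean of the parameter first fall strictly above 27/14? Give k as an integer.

k = 2

obs 1: x=1 → posterior Normal(17/12, 5/3)
obs 2: x=8 → posterior Normal(33/14, 10/7)
obs 3: x=3/2 → posterior Normal(9/4, 5/4)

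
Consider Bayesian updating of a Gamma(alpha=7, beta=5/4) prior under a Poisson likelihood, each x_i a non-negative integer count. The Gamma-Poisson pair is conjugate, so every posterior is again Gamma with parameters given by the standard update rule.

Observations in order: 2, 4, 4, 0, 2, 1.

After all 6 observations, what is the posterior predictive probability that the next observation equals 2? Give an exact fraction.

198233925289242923581521037249120/851501510281635581209482168317163

obs 1: x=2 → posterior Gamma(9, 9/4)
obs 2: x=4 → posterior Gamma(13, 13/4)
obs 3: x=4 → posterior Gamma(17, 17/4)
obs 4: x=0 → posterior Gamma(17, 21/4)
obs 5: x=2 → posterior Gamma(19, 25/4)
obs 6: x=1 → posterior Gamma(20, 29/4)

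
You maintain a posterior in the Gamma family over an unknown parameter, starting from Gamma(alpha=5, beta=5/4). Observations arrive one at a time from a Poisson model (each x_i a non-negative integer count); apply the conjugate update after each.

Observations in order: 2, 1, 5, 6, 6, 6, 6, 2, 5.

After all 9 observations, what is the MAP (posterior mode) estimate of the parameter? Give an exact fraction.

172/41

obs 1: x=2 → posterior Gamma(7, 9/4)
obs 2: x=1 → posterior Gamma(8, 13/4)
obs 3: x=5 → posterior Gamma(13, 17/4)
obs 4: x=6 → posterior Gamma(19, 21/4)
obs 5: x=6 → posterior Gamma(25, 25/4)
obs 6: x=6 → posterior Gamma(31, 29/4)
obs 7: x=6 → posterior Gamma(37, 33/4)
obs 8: x=2 → posterior Gamma(39, 37/4)
obs 9: x=5 → posterior Gamma(44, 41/4)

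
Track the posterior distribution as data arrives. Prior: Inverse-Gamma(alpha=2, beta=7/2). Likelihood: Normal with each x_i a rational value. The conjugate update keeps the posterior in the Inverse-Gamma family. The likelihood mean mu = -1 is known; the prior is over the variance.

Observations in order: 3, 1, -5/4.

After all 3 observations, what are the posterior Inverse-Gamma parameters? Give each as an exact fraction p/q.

obs 1: x=3 → posterior Inverse-Gamma(5/2, 23/2)
obs 2: x=1 → posterior Inverse-Gamma(3, 27/2)
obs 3: x=-5/4 → posterior Inverse-Gamma(7/2, 433/32)

alpha=7/2, beta=433/32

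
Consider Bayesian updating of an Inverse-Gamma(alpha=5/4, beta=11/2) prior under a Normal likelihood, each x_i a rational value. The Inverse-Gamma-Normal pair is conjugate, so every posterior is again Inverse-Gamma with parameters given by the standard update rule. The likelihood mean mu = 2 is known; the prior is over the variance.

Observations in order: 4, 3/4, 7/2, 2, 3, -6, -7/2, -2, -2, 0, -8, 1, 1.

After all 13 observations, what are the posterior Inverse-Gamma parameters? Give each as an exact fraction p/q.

obs 1: x=4 → posterior Inverse-Gamma(7/4, 15/2)
obs 2: x=3/4 → posterior Inverse-Gamma(9/4, 265/32)
obs 3: x=7/2 → posterior Inverse-Gamma(11/4, 301/32)
obs 4: x=2 → posterior Inverse-Gamma(13/4, 301/32)
obs 5: x=3 → posterior Inverse-Gamma(15/4, 317/32)
obs 6: x=-6 → posterior Inverse-Gamma(17/4, 1341/32)
obs 7: x=-7/2 → posterior Inverse-Gamma(19/4, 1825/32)
obs 8: x=-2 → posterior Inverse-Gamma(21/4, 2081/32)
obs 9: x=-2 → posterior Inverse-Gamma(23/4, 2337/32)
obs 10: x=0 → posterior Inverse-Gamma(25/4, 2401/32)
obs 11: x=-8 → posterior Inverse-Gamma(27/4, 4001/32)
obs 12: x=1 → posterior Inverse-Gamma(29/4, 4017/32)
obs 13: x=1 → posterior Inverse-Gamma(31/4, 4033/32)

alpha=31/4, beta=4033/32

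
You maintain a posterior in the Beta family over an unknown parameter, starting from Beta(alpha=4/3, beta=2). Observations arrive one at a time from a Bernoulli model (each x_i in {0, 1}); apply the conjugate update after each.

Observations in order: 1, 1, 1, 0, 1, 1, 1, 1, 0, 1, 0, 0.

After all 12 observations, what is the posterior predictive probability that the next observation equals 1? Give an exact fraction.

obs 1: x=1 → posterior Beta(7/3, 2)
obs 2: x=1 → posterior Beta(10/3, 2)
obs 3: x=1 → posterior Beta(13/3, 2)
obs 4: x=0 → posterior Beta(13/3, 3)
obs 5: x=1 → posterior Beta(16/3, 3)
obs 6: x=1 → posterior Beta(19/3, 3)
obs 7: x=1 → posterior Beta(22/3, 3)
obs 8: x=1 → posterior Beta(25/3, 3)
obs 9: x=0 → posterior Beta(25/3, 4)
obs 10: x=1 → posterior Beta(28/3, 4)
obs 11: x=0 → posterior Beta(28/3, 5)
obs 12: x=0 → posterior Beta(28/3, 6)

14/23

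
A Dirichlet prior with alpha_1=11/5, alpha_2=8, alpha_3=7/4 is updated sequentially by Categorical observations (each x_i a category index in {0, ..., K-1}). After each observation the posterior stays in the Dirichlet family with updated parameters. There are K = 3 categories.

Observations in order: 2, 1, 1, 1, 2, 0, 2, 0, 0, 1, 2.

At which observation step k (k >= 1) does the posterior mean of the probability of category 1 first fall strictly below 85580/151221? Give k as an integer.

k = 8

obs 1: x=2 → posterior Dirichlet(11/5, 8, 11/4)
obs 2: x=1 → posterior Dirichlet(11/5, 9, 11/4)
obs 3: x=1 → posterior Dirichlet(11/5, 10, 11/4)
obs 4: x=1 → posterior Dirichlet(11/5, 11, 11/4)
obs 5: x=2 → posterior Dirichlet(11/5, 11, 15/4)
obs 6: x=0 → posterior Dirichlet(16/5, 11, 15/4)
obs 7: x=2 → posterior Dirichlet(16/5, 11, 19/4)
obs 8: x=0 → posterior Dirichlet(21/5, 11, 19/4)
obs 9: x=0 → posterior Dirichlet(26/5, 11, 19/4)
obs 10: x=1 → posterior Dirichlet(26/5, 12, 19/4)
obs 11: x=2 → posterior Dirichlet(26/5, 12, 23/4)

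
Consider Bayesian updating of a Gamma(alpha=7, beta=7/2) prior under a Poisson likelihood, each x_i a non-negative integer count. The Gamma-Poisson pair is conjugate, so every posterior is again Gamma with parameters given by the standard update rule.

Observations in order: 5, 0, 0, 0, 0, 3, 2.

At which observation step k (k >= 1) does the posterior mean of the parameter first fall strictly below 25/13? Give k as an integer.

obs 1: x=5 → posterior Gamma(12, 9/2)
obs 2: x=0 → posterior Gamma(12, 11/2)
obs 3: x=0 → posterior Gamma(12, 13/2)
obs 4: x=0 → posterior Gamma(12, 15/2)
obs 5: x=0 → posterior Gamma(12, 17/2)
obs 6: x=3 → posterior Gamma(15, 19/2)
obs 7: x=2 → posterior Gamma(17, 21/2)

k = 3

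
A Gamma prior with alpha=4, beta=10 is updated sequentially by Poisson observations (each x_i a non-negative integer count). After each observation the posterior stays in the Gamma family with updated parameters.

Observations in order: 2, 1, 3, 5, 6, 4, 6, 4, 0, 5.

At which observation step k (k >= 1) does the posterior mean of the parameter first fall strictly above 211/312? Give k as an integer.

k = 3

obs 1: x=2 → posterior Gamma(6, 11)
obs 2: x=1 → posterior Gamma(7, 12)
obs 3: x=3 → posterior Gamma(10, 13)
obs 4: x=5 → posterior Gamma(15, 14)
obs 5: x=6 → posterior Gamma(21, 15)
obs 6: x=4 → posterior Gamma(25, 16)
obs 7: x=6 → posterior Gamma(31, 17)
obs 8: x=4 → posterior Gamma(35, 18)
obs 9: x=0 → posterior Gamma(35, 19)
obs 10: x=5 → posterior Gamma(40, 20)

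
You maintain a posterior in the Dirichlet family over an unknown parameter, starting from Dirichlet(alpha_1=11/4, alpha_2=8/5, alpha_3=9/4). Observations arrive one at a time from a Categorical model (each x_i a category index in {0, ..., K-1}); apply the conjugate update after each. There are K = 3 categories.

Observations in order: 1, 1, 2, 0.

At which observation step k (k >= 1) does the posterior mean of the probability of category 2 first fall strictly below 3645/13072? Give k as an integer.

k = 2

obs 1: x=1 → posterior Dirichlet(11/4, 13/5, 9/4)
obs 2: x=1 → posterior Dirichlet(11/4, 18/5, 9/4)
obs 3: x=2 → posterior Dirichlet(11/4, 18/5, 13/4)
obs 4: x=0 → posterior Dirichlet(15/4, 18/5, 13/4)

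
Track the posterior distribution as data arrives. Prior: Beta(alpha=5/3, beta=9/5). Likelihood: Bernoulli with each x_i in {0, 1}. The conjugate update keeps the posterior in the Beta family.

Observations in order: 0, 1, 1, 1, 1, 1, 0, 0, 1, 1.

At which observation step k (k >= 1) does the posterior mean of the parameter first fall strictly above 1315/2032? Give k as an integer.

k = 5

obs 1: x=0 → posterior Beta(5/3, 14/5)
obs 2: x=1 → posterior Beta(8/3, 14/5)
obs 3: x=1 → posterior Beta(11/3, 14/5)
obs 4: x=1 → posterior Beta(14/3, 14/5)
obs 5: x=1 → posterior Beta(17/3, 14/5)
obs 6: x=1 → posterior Beta(20/3, 14/5)
obs 7: x=0 → posterior Beta(20/3, 19/5)
obs 8: x=0 → posterior Beta(20/3, 24/5)
obs 9: x=1 → posterior Beta(23/3, 24/5)
obs 10: x=1 → posterior Beta(26/3, 24/5)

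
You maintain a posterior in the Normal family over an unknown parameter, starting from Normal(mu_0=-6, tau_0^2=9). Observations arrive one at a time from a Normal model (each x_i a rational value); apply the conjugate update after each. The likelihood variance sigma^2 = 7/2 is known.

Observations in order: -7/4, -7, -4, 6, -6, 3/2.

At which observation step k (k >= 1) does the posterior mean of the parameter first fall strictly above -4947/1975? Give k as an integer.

obs 1: x=-7/4 → posterior Normal(-147/50, 63/25)
obs 2: x=-7 → posterior Normal(-399/86, 63/43)
obs 3: x=-4 → posterior Normal(-543/122, 63/61)
obs 4: x=6 → posterior Normal(-327/158, 63/79)
obs 5: x=-6 → posterior Normal(-543/194, 63/97)
obs 6: x=3/2 → posterior Normal(-489/230, 63/115)

k = 4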